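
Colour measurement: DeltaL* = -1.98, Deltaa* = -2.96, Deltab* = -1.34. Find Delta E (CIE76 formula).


Formula: Delta E = sqrt(dL*^2 + da*^2 + db*^2)
Step 1: dL*^2 = (-1.98)^2 = 3.9204
Step 2: da*^2 = (-2.96)^2 = 8.7616
Step 3: db*^2 = (-1.34)^2 = 1.7956
Step 4: Sum = 3.9204 + 8.7616 + 1.7956 = 14.4776
Step 5: Delta E = sqrt(14.4776) = 3.8

3.8 Delta E


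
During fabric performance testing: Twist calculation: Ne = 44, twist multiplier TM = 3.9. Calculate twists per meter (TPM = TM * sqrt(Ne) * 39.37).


Formula: TPM = TM * sqrt(Ne) * 39.37
Step 1: sqrt(Ne) = sqrt(44) = 6.6332
Step 2: TM * sqrt(Ne) = 3.9 * 6.6332 = 25.8695
Step 3: TPM = 25.8695 * 39.37 = 1018 twists/m

1018 twists/m


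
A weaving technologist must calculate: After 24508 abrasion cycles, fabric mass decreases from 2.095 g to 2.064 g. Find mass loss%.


Formula: Mass loss% = ((m_before - m_after) / m_before) * 100
Step 1: Mass loss = 2.095 - 2.064 = 0.031 g
Step 2: Ratio = 0.031 / 2.095 = 0.0147971
Step 3: Mass loss% = 0.0147971 * 100 = 1.47971% ≈ 1.48%

1.48%


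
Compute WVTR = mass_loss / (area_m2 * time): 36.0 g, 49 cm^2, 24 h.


Formula: WVTR = mass_loss / (area * time)
Step 1: Convert area: 49 cm^2 = 0.0049 m^2
Step 2: WVTR = 36.0 g / (0.0049 m^2 * 24 h)
Step 3: WVTR = 36.0 / 0.1176 = 306.1 g/m^2/h

306.1 g/m^2/h


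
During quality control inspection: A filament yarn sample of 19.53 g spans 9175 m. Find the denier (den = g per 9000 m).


Formula: den = (mass_g / length_m) * 9000
Substituting: den = (19.53 / 9175) * 9000
Intermediate: 19.53 / 9175 = 0.00212861 g/m
den = 0.00212861 * 9000 = 19.2 denier

19.2 denier


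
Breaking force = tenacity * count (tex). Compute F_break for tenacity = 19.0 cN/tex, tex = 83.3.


Formula: Breaking force = Tenacity * Linear density
F = 19.0 cN/tex * 83.3 tex
F = 1582.70 cN

1582.70 cN


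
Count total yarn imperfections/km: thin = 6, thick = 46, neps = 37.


Formula: Total = thin places + thick places + neps
Total = 6 + 46 + 37
Total = 89 imperfections/km

89 imperfections/km


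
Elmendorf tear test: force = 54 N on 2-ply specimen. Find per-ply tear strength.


Formula: Per-ply strength = Total force / Number of plies
Per-ply = 54 N / 2
Per-ply = 27 N

27 N


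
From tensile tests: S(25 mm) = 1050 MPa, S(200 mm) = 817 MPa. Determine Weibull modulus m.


Formula: m = ln(L1/L2) / ln(S2/S1)
Step 1: ln(L1/L2) = ln(25/200) = -2.07944
Step 2: S2/S1 = 817/1050 = 0.7781
Step 3: ln(S2/S1) = ln(0.7781) = -0.25090
Step 4: m = -2.07944 / -0.25090 = 8.29

8.29 (Weibull m)


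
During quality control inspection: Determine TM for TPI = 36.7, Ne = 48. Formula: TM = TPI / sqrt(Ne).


Formula: TM = TPI / sqrt(Ne)
Step 1: sqrt(Ne) = sqrt(48) = 6.9282
Step 2: TM = 36.7 / 6.9282 = 5.30

5.30 TM


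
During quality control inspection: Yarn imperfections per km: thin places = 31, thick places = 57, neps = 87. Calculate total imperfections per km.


Formula: Total = thin places + thick places + neps
Total = 31 + 57 + 87
Total = 175 imperfections/km

175 imperfections/km


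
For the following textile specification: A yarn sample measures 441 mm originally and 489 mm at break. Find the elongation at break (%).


Formula: Elongation (%) = ((L_break - L0) / L0) * 100
Step 1: Extension = 489 - 441 = 48 mm
Step 2: Elongation = (48 / 441) * 100
Step 3: Elongation = 0.108844 * 100 = 10.8844% ≈ 10.9%

10.9%


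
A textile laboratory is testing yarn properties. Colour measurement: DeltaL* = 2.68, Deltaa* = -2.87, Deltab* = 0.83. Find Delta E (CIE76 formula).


Formula: Delta E = sqrt(dL*^2 + da*^2 + db*^2)
Step 1: dL*^2 = 2.68^2 = 7.1824
Step 2: da*^2 = (-2.87)^2 = 8.2369
Step 3: db*^2 = 0.83^2 = 0.6889
Step 4: Sum = 7.1824 + 8.2369 + 0.6889 = 16.1082
Step 5: Delta E = sqrt(16.1082) = 4.01

4.01 Delta E


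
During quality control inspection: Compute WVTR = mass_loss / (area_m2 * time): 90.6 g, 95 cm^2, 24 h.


Formula: WVTR = mass_loss / (area * time)
Step 1: Convert area: 95 cm^2 = 0.0095 m^2
Step 2: WVTR = 90.6 g / (0.0095 m^2 * 24 h)
Step 3: WVTR = 90.6 / 0.228 = 397.4 g/m^2/h

397.4 g/m^2/h


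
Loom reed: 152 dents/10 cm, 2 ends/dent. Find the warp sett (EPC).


Formula: EPC = (dents per 10 cm * ends per dent) / 10
Step 1: Total ends per 10 cm = 152 * 2 = 304
Step 2: EPC = 304 / 10 = 30.4 ends/cm

30.4 ends/cm


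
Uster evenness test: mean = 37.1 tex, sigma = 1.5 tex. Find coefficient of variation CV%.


Formula: CV% = (standard deviation / mean) * 100
Step 1: Ratio = 1.5 / 37.1 = 0.040431
Step 2: CV% = 0.040431 * 100 = 4.0431% ≈ 4.0%

4.0%


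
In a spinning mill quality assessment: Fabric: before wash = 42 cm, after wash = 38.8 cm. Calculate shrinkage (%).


Formula: Shrinkage% = ((L_before - L_after) / L_before) * 100
Step 1: Shrinkage = 42 - 38.8 = 3.2 cm
Step 2: Shrinkage% = (3.2 / 42) * 100
Step 3: Shrinkage% = 0.07619 * 100 = 7.619% ≈ 7.6%

7.6%


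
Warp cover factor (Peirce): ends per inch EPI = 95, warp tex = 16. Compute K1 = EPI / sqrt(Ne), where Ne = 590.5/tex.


Formula: K1 = EPI / sqrt(Ne), with Ne = 590.5 / tex_warp
Step 1: Ne = 590.5 / 16 = 36.906
Step 2: sqrt(Ne) = sqrt(36.906) = 6.075
Step 3: K1 = 95 / 6.075 = 15.6

15.6


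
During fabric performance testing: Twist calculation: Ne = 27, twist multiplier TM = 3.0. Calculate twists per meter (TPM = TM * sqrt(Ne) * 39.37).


Formula: TPM = TM * sqrt(Ne) * 39.37
Step 1: sqrt(Ne) = sqrt(27) = 5.1962
Step 2: TM * sqrt(Ne) = 3.0 * 5.1962 = 15.5886
Step 3: TPM = 15.5886 * 39.37 = 614 twists/m

614 twists/m


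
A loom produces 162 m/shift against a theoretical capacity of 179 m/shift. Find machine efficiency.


Formula: Efficiency% = (Actual output / Theoretical output) * 100
Efficiency% = (162 / 179) * 100
Efficiency% = 0.905028 * 100 = 90.5028% ≈ 90.5%

90.5%


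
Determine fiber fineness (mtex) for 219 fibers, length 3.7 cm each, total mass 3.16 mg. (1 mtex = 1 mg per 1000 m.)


Formula: fineness (mtex) = mass (mg) / total length (km) = (mass_mg / total_length_m) * 1000
Step 1: Convert fiber length: 3.7 cm = 0.037 m
Step 2: Total fiber length = 219 * 0.037 = 8.103 m
Step 3: Linear density = 3.16 mg / 8.103 m = 0.3900 mg/m
Step 4: fineness = 0.3900 * 1000 = 390.0 mtex

390.0 mtex


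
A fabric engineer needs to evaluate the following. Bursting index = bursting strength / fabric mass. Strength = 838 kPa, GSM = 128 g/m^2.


Formula: Bursting Index = Bursting Strength / Fabric GSM
BI = 838 kPa / 128 g/m^2
BI = 6.547 kPa/(g/m^2)

6.547 kPa/(g/m^2)


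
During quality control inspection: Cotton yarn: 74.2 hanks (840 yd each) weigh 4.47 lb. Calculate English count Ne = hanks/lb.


Formula: Ne = hanks / mass_lb
Substituting: Ne = 74.2 / 4.47
Ne = 16.6

16.6 Ne


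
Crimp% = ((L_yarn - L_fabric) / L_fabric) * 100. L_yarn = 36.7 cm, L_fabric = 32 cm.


Formula: Crimp% = ((L_yarn - L_fabric) / L_fabric) * 100
Step 1: Extension = 36.7 - 32 = 4.7 cm
Step 2: Crimp% = (4.7 / 32) * 100
Step 3: Crimp% = 0.146875 * 100 = 14.6875% ≈ 14.7%

14.7%


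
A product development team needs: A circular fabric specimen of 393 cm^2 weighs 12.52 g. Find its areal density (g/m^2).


Formula: GSM = mass_g / area_m2
Step 1: Convert area: 393 cm^2 = 393 / 10000 = 0.0393 m^2
Step 2: GSM = 12.52 g / 0.0393 m^2 = 318.6 g/m^2

318.6 g/m^2


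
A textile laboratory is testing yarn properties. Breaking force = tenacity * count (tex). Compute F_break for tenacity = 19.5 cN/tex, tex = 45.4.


Formula: Breaking force = Tenacity * Linear density
F = 19.5 cN/tex * 45.4 tex
F = 885.30 cN

885.30 cN


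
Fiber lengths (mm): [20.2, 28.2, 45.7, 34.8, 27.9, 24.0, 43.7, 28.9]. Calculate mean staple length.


Formula: Mean = sum of lengths / count
Sum = 20.2 + 28.2 + 45.7 + 34.8 + 27.9 + 24.0 + 43.7 + 28.9
Sum = 253.4 mm
Mean = 253.4 / 8 = 31.68 mm

31.68 mm


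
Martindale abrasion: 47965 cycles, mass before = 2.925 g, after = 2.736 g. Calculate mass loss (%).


Formula: Mass loss% = ((m_before - m_after) / m_before) * 100
Step 1: Mass loss = 2.925 - 2.736 = 0.189 g
Step 2: Ratio = 0.189 / 2.925 = 0.0646154
Step 3: Mass loss% = 0.0646154 * 100 = 6.46154% ≈ 6.46%

6.46%


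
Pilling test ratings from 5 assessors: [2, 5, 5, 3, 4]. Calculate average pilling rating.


Formula: Mean = sum / count
Sum = 2 + 5 + 5 + 3 + 4 = 19
Mean = 19 / 5 = 3.8

3.8


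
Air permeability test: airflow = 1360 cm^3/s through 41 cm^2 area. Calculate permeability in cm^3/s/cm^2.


Formula: Air Permeability = Airflow / Test Area
AP = 1360 cm^3/s / 41 cm^2
AP = 33.2 cm^3/s/cm^2

33.2 cm^3/s/cm^2


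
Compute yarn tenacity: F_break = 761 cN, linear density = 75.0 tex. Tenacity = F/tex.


Formula: Tenacity = Breaking force / Linear density
Tenacity = 761 cN / 75.0 tex
Tenacity = 10.15 cN/tex

10.15 cN/tex


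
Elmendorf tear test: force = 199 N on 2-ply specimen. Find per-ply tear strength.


Formula: Per-ply strength = Total force / Number of plies
Per-ply = 199 N / 2
Per-ply = 99.5 N

99.5 N


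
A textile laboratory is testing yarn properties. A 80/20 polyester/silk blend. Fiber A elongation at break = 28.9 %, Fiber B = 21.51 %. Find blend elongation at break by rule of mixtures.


Formula: Blend property = (fraction_A * property_A) + (fraction_B * property_B)
Step 1: Contribution A = 80/100 * 28.9 % = 23.12 %
Step 2: Contribution B = 20/100 * 21.51 % = 4.302 %
Step 3: Blend elongation at break = 23.12 + 4.302 = 27.422 %

27.422 %


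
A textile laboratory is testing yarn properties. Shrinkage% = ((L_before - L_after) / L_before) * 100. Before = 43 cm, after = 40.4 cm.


Formula: Shrinkage% = ((L_before - L_after) / L_before) * 100
Step 1: Shrinkage = 43 - 40.4 = 2.6 cm
Step 2: Shrinkage% = (2.6 / 43) * 100
Step 3: Shrinkage% = 0.060465 * 100 = 6.0465% ≈ 6.0%

6.0%


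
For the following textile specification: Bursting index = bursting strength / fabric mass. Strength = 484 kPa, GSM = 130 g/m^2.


Formula: Bursting Index = Bursting Strength / Fabric GSM
BI = 484 kPa / 130 g/m^2
BI = 3.723 kPa/(g/m^2)

3.723 kPa/(g/m^2)


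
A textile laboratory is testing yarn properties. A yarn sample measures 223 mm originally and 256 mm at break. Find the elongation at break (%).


Formula: Elongation (%) = ((L_break - L0) / L0) * 100
Step 1: Extension = 256 - 223 = 33 mm
Step 2: Elongation = (33 / 223) * 100
Step 3: Elongation = 0.147982 * 100 = 14.7982% ≈ 14.8%

14.8%


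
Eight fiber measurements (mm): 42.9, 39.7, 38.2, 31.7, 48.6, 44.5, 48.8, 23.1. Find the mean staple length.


Formula: Mean = sum of lengths / count
Sum = 42.9 + 39.7 + 38.2 + 31.7 + 48.6 + 44.5 + 48.8 + 23.1
Sum = 317.5 mm
Mean = 317.5 / 8 = 39.69 mm

39.69 mm


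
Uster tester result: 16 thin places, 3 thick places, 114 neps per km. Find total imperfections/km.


Formula: Total = thin places + thick places + neps
Total = 16 + 3 + 114
Total = 133 imperfections/km

133 imperfections/km


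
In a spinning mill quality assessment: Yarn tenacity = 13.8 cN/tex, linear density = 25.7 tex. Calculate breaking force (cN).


Formula: Breaking force = Tenacity * Linear density
F = 13.8 cN/tex * 25.7 tex
F = 354.66 cN

354.66 cN


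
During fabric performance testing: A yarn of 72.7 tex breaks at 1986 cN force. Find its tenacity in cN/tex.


Formula: Tenacity = Breaking force / Linear density
Tenacity = 1986 cN / 72.7 tex
Tenacity = 27.32 cN/tex

27.32 cN/tex


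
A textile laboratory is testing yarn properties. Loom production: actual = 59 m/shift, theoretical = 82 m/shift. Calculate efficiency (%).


Formula: Efficiency% = (Actual output / Theoretical output) * 100
Efficiency% = (59 / 82) * 100
Efficiency% = 0.719512 * 100 = 71.9512% ≈ 72.0%

72.0%


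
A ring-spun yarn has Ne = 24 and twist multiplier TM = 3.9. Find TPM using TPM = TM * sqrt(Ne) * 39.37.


Formula: TPM = TM * sqrt(Ne) * 39.37
Step 1: sqrt(Ne) = sqrt(24) = 4.899
Step 2: TM * sqrt(Ne) = 3.9 * 4.899 = 19.1061
Step 3: TPM = 19.1061 * 39.37 = 752 twists/m

752 twists/m


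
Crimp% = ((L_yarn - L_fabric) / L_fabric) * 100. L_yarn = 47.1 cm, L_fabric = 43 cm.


Formula: Crimp% = ((L_yarn - L_fabric) / L_fabric) * 100
Step 1: Extension = 47.1 - 43 = 4.1 cm
Step 2: Crimp% = (4.1 / 43) * 100
Step 3: Crimp% = 0.095349 * 100 = 9.5349% ≈ 9.5%

9.5%


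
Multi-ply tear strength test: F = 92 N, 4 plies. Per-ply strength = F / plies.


Formula: Per-ply strength = Total force / Number of plies
Per-ply = 92 N / 4
Per-ply = 23 N

23 N


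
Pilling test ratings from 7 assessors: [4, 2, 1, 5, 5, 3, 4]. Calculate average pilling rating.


Formula: Mean = sum / count
Sum = 4 + 2 + 1 + 5 + 5 + 3 + 4 = 24
Mean = 24 / 7 = 3.4

3.4


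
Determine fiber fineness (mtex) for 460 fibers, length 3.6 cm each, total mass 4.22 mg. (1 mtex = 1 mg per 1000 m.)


Formula: fineness (mtex) = mass (mg) / total length (km) = (mass_mg / total_length_m) * 1000
Step 1: Convert fiber length: 3.6 cm = 0.036 m
Step 2: Total fiber length = 460 * 0.036 = 16.56 m
Step 3: Linear density = 4.22 mg / 16.56 m = 0.2548 mg/m
Step 4: fineness = 0.2548 * 1000 = 254.8 mtex

254.8 mtex


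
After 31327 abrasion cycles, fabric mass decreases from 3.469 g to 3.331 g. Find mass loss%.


Formula: Mass loss% = ((m_before - m_after) / m_before) * 100
Step 1: Mass loss = 3.469 - 3.331 = 0.138 g
Step 2: Ratio = 0.138 / 3.469 = 0.0397809
Step 3: Mass loss% = 0.0397809 * 100 = 3.97809% ≈ 3.98%

3.98%


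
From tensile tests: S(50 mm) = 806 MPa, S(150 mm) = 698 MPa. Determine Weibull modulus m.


Formula: m = ln(L1/L2) / ln(S2/S1)
Step 1: ln(L1/L2) = ln(50/150) = -1.09861
Step 2: S2/S1 = 698/806 = 0.866
Step 3: ln(S2/S1) = ln(0.866) = -0.14387
Step 4: m = -1.09861 / -0.14387 = 7.64

7.64 (Weibull m)


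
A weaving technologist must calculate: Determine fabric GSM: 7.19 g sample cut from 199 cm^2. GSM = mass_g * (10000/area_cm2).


Formula: GSM = mass_g / area_m2
Step 1: Convert area: 199 cm^2 = 199 / 10000 = 0.0199 m^2
Step 2: GSM = 7.19 g / 0.0199 m^2 = 361.3 g/m^2

361.3 g/m^2


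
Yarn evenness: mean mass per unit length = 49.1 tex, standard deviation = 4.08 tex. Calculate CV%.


Formula: CV% = (standard deviation / mean) * 100
Step 1: Ratio = 4.08 / 49.1 = 0.083096
Step 2: CV% = 0.083096 * 100 = 8.3096% ≈ 8.3%

8.3%


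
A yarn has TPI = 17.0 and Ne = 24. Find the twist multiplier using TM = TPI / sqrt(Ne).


Formula: TM = TPI / sqrt(Ne)
Step 1: sqrt(Ne) = sqrt(24) = 4.899
Step 2: TM = 17.0 / 4.899 = 3.47

3.47 TM


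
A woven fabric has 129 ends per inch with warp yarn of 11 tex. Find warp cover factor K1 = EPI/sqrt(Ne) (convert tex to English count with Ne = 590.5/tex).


Formula: K1 = EPI / sqrt(Ne), with Ne = 590.5 / tex_warp
Step 1: Ne = 590.5 / 11 = 53.682
Step 2: sqrt(Ne) = sqrt(53.682) = 7.3268
Step 3: K1 = 129 / 7.3268 = 17.6

17.6


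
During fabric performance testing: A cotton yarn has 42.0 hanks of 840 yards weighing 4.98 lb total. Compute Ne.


Formula: Ne = hanks / mass_lb
Substituting: Ne = 42.0 / 4.98
Ne = 8.4

8.4 Ne


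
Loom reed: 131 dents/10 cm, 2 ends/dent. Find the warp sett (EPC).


Formula: EPC = (dents per 10 cm * ends per dent) / 10
Step 1: Total ends per 10 cm = 131 * 2 = 262
Step 2: EPC = 262 / 10 = 26.2 ends/cm

26.2 ends/cm


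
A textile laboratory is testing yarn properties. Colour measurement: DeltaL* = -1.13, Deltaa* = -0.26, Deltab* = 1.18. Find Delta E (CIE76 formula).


Formula: Delta E = sqrt(dL*^2 + da*^2 + db*^2)
Step 1: dL*^2 = (-1.13)^2 = 1.2769
Step 2: da*^2 = (-0.26)^2 = 0.0676
Step 3: db*^2 = 1.18^2 = 1.3924
Step 4: Sum = 1.2769 + 0.0676 + 1.3924 = 2.7369
Step 5: Delta E = sqrt(2.7369) = 1.65

1.65 Delta E


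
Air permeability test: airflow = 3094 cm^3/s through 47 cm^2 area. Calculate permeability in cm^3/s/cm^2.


Formula: Air Permeability = Airflow / Test Area
AP = 3094 cm^3/s / 47 cm^2
AP = 65.8 cm^3/s/cm^2

65.8 cm^3/s/cm^2


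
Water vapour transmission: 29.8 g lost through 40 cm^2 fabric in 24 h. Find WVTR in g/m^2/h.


Formula: WVTR = mass_loss / (area * time)
Step 1: Convert area: 40 cm^2 = 0.004 m^2
Step 2: WVTR = 29.8 g / (0.004 m^2 * 24 h)
Step 3: WVTR = 29.8 / 0.096 = 310.4 g/m^2/h

310.4 g/m^2/h


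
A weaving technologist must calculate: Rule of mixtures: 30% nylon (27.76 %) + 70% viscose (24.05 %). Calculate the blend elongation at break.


Formula: Blend property = (fraction_A * property_A) + (fraction_B * property_B)
Step 1: Contribution A = 30/100 * 27.76 % = 8.328 %
Step 2: Contribution B = 70/100 * 24.05 % = 16.835 %
Step 3: Blend elongation at break = 8.328 + 16.835 = 25.163 %

25.163 %


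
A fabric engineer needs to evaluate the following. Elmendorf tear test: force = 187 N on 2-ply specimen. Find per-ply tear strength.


Formula: Per-ply strength = Total force / Number of plies
Per-ply = 187 N / 2
Per-ply = 93.5 N

93.5 N


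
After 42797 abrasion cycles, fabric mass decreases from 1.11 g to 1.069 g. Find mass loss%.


Formula: Mass loss% = ((m_before - m_after) / m_before) * 100
Step 1: Mass loss = 1.11 - 1.069 = 0.041 g
Step 2: Ratio = 0.041 / 1.11 = 0.0369369
Step 3: Mass loss% = 0.0369369 * 100 = 3.69369% ≈ 3.69%

3.69%


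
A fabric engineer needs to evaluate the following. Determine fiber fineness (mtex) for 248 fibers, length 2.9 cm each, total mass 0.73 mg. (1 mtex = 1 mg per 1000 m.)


Formula: fineness (mtex) = mass (mg) / total length (km) = (mass_mg / total_length_m) * 1000
Step 1: Convert fiber length: 2.9 cm = 0.029 m
Step 2: Total fiber length = 248 * 0.029 = 7.192 m
Step 3: Linear density = 0.73 mg / 7.192 m = 0.1015 mg/m
Step 4: fineness = 0.1015 * 1000 = 101.5 mtex

101.5 mtex


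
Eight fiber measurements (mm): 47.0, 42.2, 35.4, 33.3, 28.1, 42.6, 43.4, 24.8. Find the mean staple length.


Formula: Mean = sum of lengths / count
Sum = 47.0 + 42.2 + 35.4 + 33.3 + 28.1 + 42.6 + 43.4 + 24.8
Sum = 296.8 mm
Mean = 296.8 / 8 = 37.10 mm

37.10 mm


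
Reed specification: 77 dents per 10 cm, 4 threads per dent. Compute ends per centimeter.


Formula: EPC = (dents per 10 cm * ends per dent) / 10
Step 1: Total ends per 10 cm = 77 * 4 = 308
Step 2: EPC = 308 / 10 = 30.8 ends/cm

30.8 ends/cm


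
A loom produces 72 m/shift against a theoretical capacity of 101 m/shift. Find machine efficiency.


Formula: Efficiency% = (Actual output / Theoretical output) * 100
Efficiency% = (72 / 101) * 100
Efficiency% = 0.712871 * 100 = 71.2871% ≈ 71.3%

71.3%


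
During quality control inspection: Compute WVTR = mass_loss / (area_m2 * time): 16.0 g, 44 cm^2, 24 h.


Formula: WVTR = mass_loss / (area * time)
Step 1: Convert area: 44 cm^2 = 0.0044 m^2
Step 2: WVTR = 16.0 g / (0.0044 m^2 * 24 h)
Step 3: WVTR = 16.0 / 0.1056 = 151.5 g/m^2/h

151.5 g/m^2/h


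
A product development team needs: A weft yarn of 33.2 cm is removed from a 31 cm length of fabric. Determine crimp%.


Formula: Crimp% = ((L_yarn - L_fabric) / L_fabric) * 100
Step 1: Extension = 33.2 - 31 = 2.2 cm
Step 2: Crimp% = (2.2 / 31) * 100
Step 3: Crimp% = 0.070968 * 100 = 7.0968% ≈ 7.1%

7.1%


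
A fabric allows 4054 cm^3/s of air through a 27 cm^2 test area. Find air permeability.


Formula: Air Permeability = Airflow / Test Area
AP = 4054 cm^3/s / 27 cm^2
AP = 150.1 cm^3/s/cm^2

150.1 cm^3/s/cm^2


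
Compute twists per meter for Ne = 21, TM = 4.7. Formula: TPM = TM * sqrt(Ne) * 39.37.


Formula: TPM = TM * sqrt(Ne) * 39.37
Step 1: sqrt(Ne) = sqrt(21) = 4.5826
Step 2: TM * sqrt(Ne) = 4.7 * 4.5826 = 21.5382
Step 3: TPM = 21.5382 * 39.37 = 848 twists/m

848 twists/m


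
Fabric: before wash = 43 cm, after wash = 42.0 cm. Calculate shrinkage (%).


Formula: Shrinkage% = ((L_before - L_after) / L_before) * 100
Step 1: Shrinkage = 43 - 42.0 = 1.0 cm
Step 2: Shrinkage% = (1.0 / 43) * 100
Step 3: Shrinkage% = 0.023256 * 100 = 2.3256% ≈ 2.3%

2.3%


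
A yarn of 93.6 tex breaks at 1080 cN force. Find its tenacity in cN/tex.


Formula: Tenacity = Breaking force / Linear density
Tenacity = 1080 cN / 93.6 tex
Tenacity = 11.54 cN/tex

11.54 cN/tex


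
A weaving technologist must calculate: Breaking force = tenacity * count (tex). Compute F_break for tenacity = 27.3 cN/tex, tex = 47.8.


Formula: Breaking force = Tenacity * Linear density
F = 27.3 cN/tex * 47.8 tex
F = 1304.94 cN

1304.94 cN


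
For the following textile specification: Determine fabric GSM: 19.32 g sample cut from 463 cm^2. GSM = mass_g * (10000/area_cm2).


Formula: GSM = mass_g / area_m2
Step 1: Convert area: 463 cm^2 = 463 / 10000 = 0.0463 m^2
Step 2: GSM = 19.32 g / 0.0463 m^2 = 417.3 g/m^2

417.3 g/m^2


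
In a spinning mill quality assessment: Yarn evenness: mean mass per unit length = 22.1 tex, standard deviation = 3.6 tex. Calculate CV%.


Formula: CV% = (standard deviation / mean) * 100
Step 1: Ratio = 3.6 / 22.1 = 0.162896
Step 2: CV% = 0.162896 * 100 = 16.2896% ≈ 16.3%

16.3%


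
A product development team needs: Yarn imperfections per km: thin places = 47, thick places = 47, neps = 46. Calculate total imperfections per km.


Formula: Total = thin places + thick places + neps
Total = 47 + 47 + 46
Total = 140 imperfections/km

140 imperfections/km


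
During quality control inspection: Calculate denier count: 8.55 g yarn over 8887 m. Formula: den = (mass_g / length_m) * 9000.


Formula: den = (mass_g / length_m) * 9000
Substituting: den = (8.55 / 8887) * 9000
Intermediate: 8.55 / 8887 = 0.00096208 g/m
den = 0.00096208 * 9000 = 8.7 denier

8.7 denier


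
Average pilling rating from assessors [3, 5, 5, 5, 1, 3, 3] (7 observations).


Formula: Mean = sum / count
Sum = 3 + 5 + 5 + 5 + 1 + 3 + 3 = 25
Mean = 25 / 7 = 3.6

3.6


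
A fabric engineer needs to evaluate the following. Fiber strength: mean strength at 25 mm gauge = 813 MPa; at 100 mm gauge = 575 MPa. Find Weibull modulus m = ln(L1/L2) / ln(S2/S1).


Formula: m = ln(L1/L2) / ln(S2/S1)
Step 1: ln(L1/L2) = ln(25/100) = -1.38629
Step 2: S2/S1 = 575/813 = 0.70726
Step 3: ln(S2/S1) = ln(0.70726) = -0.34636
Step 4: m = -1.38629 / -0.34636 = 4.00

4.00 (Weibull m)


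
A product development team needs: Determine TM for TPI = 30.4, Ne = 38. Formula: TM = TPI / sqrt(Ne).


Formula: TM = TPI / sqrt(Ne)
Step 1: sqrt(Ne) = sqrt(38) = 6.1644
Step 2: TM = 30.4 / 6.1644 = 4.93

4.93 TM


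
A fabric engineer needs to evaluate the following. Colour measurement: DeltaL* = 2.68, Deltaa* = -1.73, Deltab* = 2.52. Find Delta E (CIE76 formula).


Formula: Delta E = sqrt(dL*^2 + da*^2 + db*^2)
Step 1: dL*^2 = 2.68^2 = 7.1824
Step 2: da*^2 = (-1.73)^2 = 2.9929
Step 3: db*^2 = 2.52^2 = 6.3504
Step 4: Sum = 7.1824 + 2.9929 + 6.3504 = 16.5257
Step 5: Delta E = sqrt(16.5257) = 4.07

4.07 Delta E


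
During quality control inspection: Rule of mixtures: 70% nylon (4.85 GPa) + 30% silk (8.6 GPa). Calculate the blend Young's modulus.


Formula: Blend property = (fraction_A * property_A) + (fraction_B * property_B)
Step 1: Contribution A = 70/100 * 4.85 GPa = 3.395 GPa
Step 2: Contribution B = 30/100 * 8.6 GPa = 2.58 GPa
Step 3: Blend Young's modulus = 3.395 + 2.58 = 5.975 GPa

5.975 GPa


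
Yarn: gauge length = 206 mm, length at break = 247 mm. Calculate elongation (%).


Formula: Elongation (%) = ((L_break - L0) / L0) * 100
Step 1: Extension = 247 - 206 = 41 mm
Step 2: Elongation = (41 / 206) * 100
Step 3: Elongation = 0.199029 * 100 = 19.9029% ≈ 19.9%

19.9%


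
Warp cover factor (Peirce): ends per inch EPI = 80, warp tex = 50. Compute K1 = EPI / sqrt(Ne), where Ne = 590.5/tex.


Formula: K1 = EPI / sqrt(Ne), with Ne = 590.5 / tex_warp
Step 1: Ne = 590.5 / 50 = 11.81
Step 2: sqrt(Ne) = sqrt(11.81) = 3.4366
Step 3: K1 = 80 / 3.4366 = 23.3

23.3


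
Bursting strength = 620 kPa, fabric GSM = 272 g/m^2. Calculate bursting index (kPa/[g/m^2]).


Formula: Bursting Index = Bursting Strength / Fabric GSM
BI = 620 kPa / 272 g/m^2
BI = 2.279 kPa/(g/m^2)

2.279 kPa/(g/m^2)


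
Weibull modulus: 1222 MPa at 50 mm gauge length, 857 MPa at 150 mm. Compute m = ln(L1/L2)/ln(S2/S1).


Formula: m = ln(L1/L2) / ln(S2/S1)
Step 1: ln(L1/L2) = ln(50/150) = -1.09861
Step 2: S2/S1 = 857/1222 = 0.70131
Step 3: ln(S2/S1) = ln(0.70131) = -0.35481
Step 4: m = -1.09861 / -0.35481 = 3.10

3.10 (Weibull m)


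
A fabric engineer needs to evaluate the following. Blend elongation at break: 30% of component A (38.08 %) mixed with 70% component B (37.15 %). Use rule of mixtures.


Formula: Blend property = (fraction_A * property_A) + (fraction_B * property_B)
Step 1: Contribution A = 30/100 * 38.08 % = 11.424 %
Step 2: Contribution B = 70/100 * 37.15 % = 26.005 %
Step 3: Blend elongation at break = 11.424 + 26.005 = 37.429 %

37.429 %


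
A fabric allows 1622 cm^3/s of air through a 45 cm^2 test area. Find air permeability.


Formula: Air Permeability = Airflow / Test Area
AP = 1622 cm^3/s / 45 cm^2
AP = 36.0 cm^3/s/cm^2

36.0 cm^3/s/cm^2


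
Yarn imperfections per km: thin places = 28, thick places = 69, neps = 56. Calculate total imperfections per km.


Formula: Total = thin places + thick places + neps
Total = 28 + 69 + 56
Total = 153 imperfections/km

153 imperfections/km


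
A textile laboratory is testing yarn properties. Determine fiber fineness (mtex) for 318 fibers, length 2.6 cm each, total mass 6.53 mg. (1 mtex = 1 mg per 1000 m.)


Formula: fineness (mtex) = mass (mg) / total length (km) = (mass_mg / total_length_m) * 1000
Step 1: Convert fiber length: 2.6 cm = 0.026 m
Step 2: Total fiber length = 318 * 0.026 = 8.268 m
Step 3: Linear density = 6.53 mg / 8.268 m = 0.7898 mg/m
Step 4: fineness = 0.7898 * 1000 = 789.8 mtex

789.8 mtex


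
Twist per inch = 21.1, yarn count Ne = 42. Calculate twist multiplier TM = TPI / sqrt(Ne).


Formula: TM = TPI / sqrt(Ne)
Step 1: sqrt(Ne) = sqrt(42) = 6.4807
Step 2: TM = 21.1 / 6.4807 = 3.26

3.26 TM


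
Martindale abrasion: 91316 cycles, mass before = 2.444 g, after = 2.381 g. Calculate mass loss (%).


Formula: Mass loss% = ((m_before - m_after) / m_before) * 100
Step 1: Mass loss = 2.444 - 2.381 = 0.063 g
Step 2: Ratio = 0.063 / 2.444 = 0.0257774
Step 3: Mass loss% = 0.0257774 * 100 = 2.57774% ≈ 2.58%

2.58%


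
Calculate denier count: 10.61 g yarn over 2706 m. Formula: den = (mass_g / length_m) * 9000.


Formula: den = (mass_g / length_m) * 9000
Substituting: den = (10.61 / 2706) * 9000
Intermediate: 10.61 / 2706 = 0.00392092 g/m
den = 0.00392092 * 9000 = 35.3 denier

35.3 denier


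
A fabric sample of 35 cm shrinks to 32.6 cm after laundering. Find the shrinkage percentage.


Formula: Shrinkage% = ((L_before - L_after) / L_before) * 100
Step 1: Shrinkage = 35 - 32.6 = 2.4 cm
Step 2: Shrinkage% = (2.4 / 35) * 100
Step 3: Shrinkage% = 0.068571 * 100 = 6.8571% ≈ 6.9%

6.9%


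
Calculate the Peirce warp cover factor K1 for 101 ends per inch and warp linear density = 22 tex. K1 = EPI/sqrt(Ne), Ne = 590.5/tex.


Formula: K1 = EPI / sqrt(Ne), with Ne = 590.5 / tex_warp
Step 1: Ne = 590.5 / 22 = 26.841
Step 2: sqrt(Ne) = sqrt(26.841) = 5.1808
Step 3: K1 = 101 / 5.1808 = 19.5

19.5


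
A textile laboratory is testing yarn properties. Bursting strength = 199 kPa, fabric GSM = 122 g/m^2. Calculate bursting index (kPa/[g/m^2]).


Formula: Bursting Index = Bursting Strength / Fabric GSM
BI = 199 kPa / 122 g/m^2
BI = 1.631 kPa/(g/m^2)

1.631 kPa/(g/m^2)


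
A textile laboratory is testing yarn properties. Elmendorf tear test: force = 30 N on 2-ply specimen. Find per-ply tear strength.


Formula: Per-ply strength = Total force / Number of plies
Per-ply = 30 N / 2
Per-ply = 15 N

15 N


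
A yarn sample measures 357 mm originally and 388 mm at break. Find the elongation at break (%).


Formula: Elongation (%) = ((L_break - L0) / L0) * 100
Step 1: Extension = 388 - 357 = 31 mm
Step 2: Elongation = (31 / 357) * 100
Step 3: Elongation = 0.086835 * 100 = 8.6835% ≈ 8.7%

8.7%


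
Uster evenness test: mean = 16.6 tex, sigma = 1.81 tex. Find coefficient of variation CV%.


Formula: CV% = (standard deviation / mean) * 100
Step 1: Ratio = 1.81 / 16.6 = 0.109036
Step 2: CV% = 0.109036 * 100 = 10.9036% ≈ 10.9%

10.9%


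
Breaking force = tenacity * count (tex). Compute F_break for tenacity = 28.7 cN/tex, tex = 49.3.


Formula: Breaking force = Tenacity * Linear density
F = 28.7 cN/tex * 49.3 tex
F = 1414.91 cN

1414.91 cN


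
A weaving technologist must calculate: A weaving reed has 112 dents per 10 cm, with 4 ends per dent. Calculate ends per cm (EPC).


Formula: EPC = (dents per 10 cm * ends per dent) / 10
Step 1: Total ends per 10 cm = 112 * 4 = 448
Step 2: EPC = 448 / 10 = 44.8 ends/cm

44.8 ends/cm


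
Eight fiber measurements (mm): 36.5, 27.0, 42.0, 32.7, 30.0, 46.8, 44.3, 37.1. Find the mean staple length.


Formula: Mean = sum of lengths / count
Sum = 36.5 + 27.0 + 42.0 + 32.7 + 30.0 + 46.8 + 44.3 + 37.1
Sum = 296.4 mm
Mean = 296.4 / 8 = 37.05 mm

37.05 mm


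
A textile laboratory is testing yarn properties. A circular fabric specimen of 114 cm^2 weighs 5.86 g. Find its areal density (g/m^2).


Formula: GSM = mass_g / area_m2
Step 1: Convert area: 114 cm^2 = 114 / 10000 = 0.0114 m^2
Step 2: GSM = 5.86 g / 0.0114 m^2 = 514.0 g/m^2

514.0 g/m^2


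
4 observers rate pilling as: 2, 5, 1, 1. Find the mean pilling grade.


Formula: Mean = sum / count
Sum = 2 + 5 + 1 + 1 = 9
Mean = 9 / 4 = 2.3

2.3


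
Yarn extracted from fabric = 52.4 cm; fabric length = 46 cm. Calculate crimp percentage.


Formula: Crimp% = ((L_yarn - L_fabric) / L_fabric) * 100
Step 1: Extension = 52.4 - 46 = 6.4 cm
Step 2: Crimp% = (6.4 / 46) * 100
Step 3: Crimp% = 0.13913 * 100 = 13.913% ≈ 13.9%

13.9%


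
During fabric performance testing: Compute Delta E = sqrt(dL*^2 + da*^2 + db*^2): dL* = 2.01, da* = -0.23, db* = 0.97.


Formula: Delta E = sqrt(dL*^2 + da*^2 + db*^2)
Step 1: dL*^2 = 2.01^2 = 4.0401
Step 2: da*^2 = (-0.23)^2 = 0.0529
Step 3: db*^2 = 0.97^2 = 0.9409
Step 4: Sum = 4.0401 + 0.0529 + 0.9409 = 5.0339
Step 5: Delta E = sqrt(5.0339) = 2.24

2.24 Delta E


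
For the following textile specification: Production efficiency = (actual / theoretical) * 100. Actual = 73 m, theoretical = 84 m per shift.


Formula: Efficiency% = (Actual output / Theoretical output) * 100
Efficiency% = (73 / 84) * 100
Efficiency% = 0.869048 * 100 = 86.9048% ≈ 86.9%

86.9%


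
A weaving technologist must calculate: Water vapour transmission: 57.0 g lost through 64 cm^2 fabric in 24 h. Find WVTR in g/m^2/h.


Formula: WVTR = mass_loss / (area * time)
Step 1: Convert area: 64 cm^2 = 0.0064 m^2
Step 2: WVTR = 57.0 g / (0.0064 m^2 * 24 h)
Step 3: WVTR = 57.0 / 0.1536 = 371.1 g/m^2/h

371.1 g/m^2/h


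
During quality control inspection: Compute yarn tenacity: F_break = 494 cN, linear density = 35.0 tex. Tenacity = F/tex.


Formula: Tenacity = Breaking force / Linear density
Tenacity = 494 cN / 35.0 tex
Tenacity = 14.11 cN/tex

14.11 cN/tex


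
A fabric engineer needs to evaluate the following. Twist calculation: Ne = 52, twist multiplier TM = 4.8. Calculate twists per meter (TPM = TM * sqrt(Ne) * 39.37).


Formula: TPM = TM * sqrt(Ne) * 39.37
Step 1: sqrt(Ne) = sqrt(52) = 7.2111
Step 2: TM * sqrt(Ne) = 4.8 * 7.2111 = 34.6133
Step 3: TPM = 34.6133 * 39.37 = 1363 twists/m

1363 twists/m


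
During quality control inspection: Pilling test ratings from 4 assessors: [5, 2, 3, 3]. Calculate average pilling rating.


Formula: Mean = sum / count
Sum = 5 + 2 + 3 + 3 = 13
Mean = 13 / 4 = 3.3

3.3


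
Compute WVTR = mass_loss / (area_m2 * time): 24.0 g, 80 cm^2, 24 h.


Formula: WVTR = mass_loss / (area * time)
Step 1: Convert area: 80 cm^2 = 0.008 m^2
Step 2: WVTR = 24.0 g / (0.008 m^2 * 24 h)
Step 3: WVTR = 24.0 / 0.192 = 125.0 g/m^2/h

125.0 g/m^2/h


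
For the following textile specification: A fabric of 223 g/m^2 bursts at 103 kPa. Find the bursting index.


Formula: Bursting Index = Bursting Strength / Fabric GSM
BI = 103 kPa / 223 g/m^2
BI = 0.462 kPa/(g/m^2)

0.462 kPa/(g/m^2)


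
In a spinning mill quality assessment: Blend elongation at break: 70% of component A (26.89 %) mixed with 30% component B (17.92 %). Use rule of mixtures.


Formula: Blend property = (fraction_A * property_A) + (fraction_B * property_B)
Step 1: Contribution A = 70/100 * 26.89 % = 18.823 %
Step 2: Contribution B = 30/100 * 17.92 % = 5.376 %
Step 3: Blend elongation at break = 18.823 + 5.376 = 24.199 %

24.199 %


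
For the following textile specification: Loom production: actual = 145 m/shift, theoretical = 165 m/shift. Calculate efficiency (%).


Formula: Efficiency% = (Actual output / Theoretical output) * 100
Efficiency% = (145 / 165) * 100
Efficiency% = 0.878788 * 100 = 87.8788% ≈ 87.9%

87.9%


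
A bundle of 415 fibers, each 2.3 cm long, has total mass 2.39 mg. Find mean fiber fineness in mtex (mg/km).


Formula: fineness (mtex) = mass (mg) / total length (km) = (mass_mg / total_length_m) * 1000
Step 1: Convert fiber length: 2.3 cm = 0.023 m
Step 2: Total fiber length = 415 * 0.023 = 9.545 m
Step 3: Linear density = 2.39 mg / 9.545 m = 0.2504 mg/m
Step 4: fineness = 0.2504 * 1000 = 250.4 mtex

250.4 mtex


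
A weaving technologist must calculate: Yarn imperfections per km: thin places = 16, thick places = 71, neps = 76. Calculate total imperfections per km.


Formula: Total = thin places + thick places + neps
Total = 16 + 71 + 76
Total = 163 imperfections/km

163 imperfections/km


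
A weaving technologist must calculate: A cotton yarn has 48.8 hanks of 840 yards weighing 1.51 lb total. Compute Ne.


Formula: Ne = hanks / mass_lb
Substituting: Ne = 48.8 / 1.51
Ne = 32.3

32.3 Ne


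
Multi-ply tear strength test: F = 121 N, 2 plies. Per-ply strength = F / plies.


Formula: Per-ply strength = Total force / Number of plies
Per-ply = 121 N / 2
Per-ply = 60.5 N

60.5 N


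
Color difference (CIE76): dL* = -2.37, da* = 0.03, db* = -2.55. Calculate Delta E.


Formula: Delta E = sqrt(dL*^2 + da*^2 + db*^2)
Step 1: dL*^2 = (-2.37)^2 = 5.6169
Step 2: da*^2 = 0.03^2 = 0.0009
Step 3: db*^2 = (-2.55)^2 = 6.5025
Step 4: Sum = 5.6169 + 0.0009 + 6.5025 = 12.1203
Step 5: Delta E = sqrt(12.1203) = 3.48

3.48 Delta E


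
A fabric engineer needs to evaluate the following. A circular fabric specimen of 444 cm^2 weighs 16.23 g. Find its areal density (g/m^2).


Formula: GSM = mass_g / area_m2
Step 1: Convert area: 444 cm^2 = 444 / 10000 = 0.0444 m^2
Step 2: GSM = 16.23 g / 0.0444 m^2 = 365.5 g/m^2

365.5 g/m^2


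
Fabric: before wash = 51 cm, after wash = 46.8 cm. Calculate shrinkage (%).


Formula: Shrinkage% = ((L_before - L_after) / L_before) * 100
Step 1: Shrinkage = 51 - 46.8 = 4.2 cm
Step 2: Shrinkage% = (4.2 / 51) * 100
Step 3: Shrinkage% = 0.082353 * 100 = 8.2353% ≈ 8.2%

8.2%


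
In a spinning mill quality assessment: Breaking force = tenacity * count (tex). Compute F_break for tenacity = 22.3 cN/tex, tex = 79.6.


Formula: Breaking force = Tenacity * Linear density
F = 22.3 cN/tex * 79.6 tex
F = 1775.08 cN

1775.08 cN


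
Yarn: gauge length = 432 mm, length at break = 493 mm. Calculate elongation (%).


Formula: Elongation (%) = ((L_break - L0) / L0) * 100
Step 1: Extension = 493 - 432 = 61 mm
Step 2: Elongation = (61 / 432) * 100
Step 3: Elongation = 0.141204 * 100 = 14.1204% ≈ 14.1%

14.1%


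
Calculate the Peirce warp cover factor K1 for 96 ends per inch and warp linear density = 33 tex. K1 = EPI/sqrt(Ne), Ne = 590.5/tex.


Formula: K1 = EPI / sqrt(Ne), with Ne = 590.5 / tex_warp
Step 1: Ne = 590.5 / 33 = 17.894
Step 2: sqrt(Ne) = sqrt(17.894) = 4.2301
Step 3: K1 = 96 / 4.2301 = 22.7

22.7


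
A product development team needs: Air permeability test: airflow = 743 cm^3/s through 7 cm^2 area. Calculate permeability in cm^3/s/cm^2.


Formula: Air Permeability = Airflow / Test Area
AP = 743 cm^3/s / 7 cm^2
AP = 106.1 cm^3/s/cm^2

106.1 cm^3/s/cm^2


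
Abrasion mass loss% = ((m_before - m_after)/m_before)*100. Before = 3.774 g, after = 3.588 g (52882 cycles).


Formula: Mass loss% = ((m_before - m_after) / m_before) * 100
Step 1: Mass loss = 3.774 - 3.588 = 0.186 g
Step 2: Ratio = 0.186 / 3.774 = 0.0492846
Step 3: Mass loss% = 0.0492846 * 100 = 4.92846% ≈ 4.93%

4.93%


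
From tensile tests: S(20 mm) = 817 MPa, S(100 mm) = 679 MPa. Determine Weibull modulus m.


Formula: m = ln(L1/L2) / ln(S2/S1)
Step 1: ln(L1/L2) = ln(20/100) = -1.60944
Step 2: S2/S1 = 679/817 = 0.83109
Step 3: ln(S2/S1) = ln(0.83109) = -0.18502
Step 4: m = -1.60944 / -0.18502 = 8.70

8.70 (Weibull m)


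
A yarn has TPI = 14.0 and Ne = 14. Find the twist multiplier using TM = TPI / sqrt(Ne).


Formula: TM = TPI / sqrt(Ne)
Step 1: sqrt(Ne) = sqrt(14) = 3.7417
Step 2: TM = 14.0 / 3.7417 = 3.74

3.74 TM


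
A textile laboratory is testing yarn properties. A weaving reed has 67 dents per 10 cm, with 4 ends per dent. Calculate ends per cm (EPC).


Formula: EPC = (dents per 10 cm * ends per dent) / 10
Step 1: Total ends per 10 cm = 67 * 4 = 268
Step 2: EPC = 268 / 10 = 26.8 ends/cm

26.8 ends/cm


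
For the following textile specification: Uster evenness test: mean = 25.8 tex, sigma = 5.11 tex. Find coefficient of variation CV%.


Formula: CV% = (standard deviation / mean) * 100
Step 1: Ratio = 5.11 / 25.8 = 0.198062
Step 2: CV% = 0.198062 * 100 = 19.8062% ≈ 19.8%

19.8%


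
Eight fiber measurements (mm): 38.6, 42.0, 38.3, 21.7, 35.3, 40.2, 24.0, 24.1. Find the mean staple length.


Formula: Mean = sum of lengths / count
Sum = 38.6 + 42.0 + 38.3 + 21.7 + 35.3 + 40.2 + 24.0 + 24.1
Sum = 264.2 mm
Mean = 264.2 / 8 = 33.03 mm

33.03 mm


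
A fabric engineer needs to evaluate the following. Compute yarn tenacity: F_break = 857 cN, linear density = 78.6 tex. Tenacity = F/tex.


Formula: Tenacity = Breaking force / Linear density
Tenacity = 857 cN / 78.6 tex
Tenacity = 10.90 cN/tex

10.90 cN/tex


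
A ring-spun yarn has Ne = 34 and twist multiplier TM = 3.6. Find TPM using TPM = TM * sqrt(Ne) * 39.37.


Formula: TPM = TM * sqrt(Ne) * 39.37
Step 1: sqrt(Ne) = sqrt(34) = 5.831
Step 2: TM * sqrt(Ne) = 3.6 * 5.831 = 20.9916
Step 3: TPM = 20.9916 * 39.37 = 826 twists/m

826 twists/m


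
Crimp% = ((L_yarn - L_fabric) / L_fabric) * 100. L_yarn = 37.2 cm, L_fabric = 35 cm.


Formula: Crimp% = ((L_yarn - L_fabric) / L_fabric) * 100
Step 1: Extension = 37.2 - 35 = 2.2 cm
Step 2: Crimp% = (2.2 / 35) * 100
Step 3: Crimp% = 0.062857 * 100 = 6.2857% ≈ 6.3%

6.3%


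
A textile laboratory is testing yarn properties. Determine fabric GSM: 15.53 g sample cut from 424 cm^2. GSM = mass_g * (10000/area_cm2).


Formula: GSM = mass_g / area_m2
Step 1: Convert area: 424 cm^2 = 424 / 10000 = 0.0424 m^2
Step 2: GSM = 15.53 g / 0.0424 m^2 = 366.3 g/m^2

366.3 g/m^2


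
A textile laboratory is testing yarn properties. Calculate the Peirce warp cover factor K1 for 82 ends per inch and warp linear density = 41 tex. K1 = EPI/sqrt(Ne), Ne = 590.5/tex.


Formula: K1 = EPI / sqrt(Ne), with Ne = 590.5 / tex_warp
Step 1: Ne = 590.5 / 41 = 14.402
Step 2: sqrt(Ne) = sqrt(14.402) = 3.795
Step 3: K1 = 82 / 3.795 = 21.6

21.6


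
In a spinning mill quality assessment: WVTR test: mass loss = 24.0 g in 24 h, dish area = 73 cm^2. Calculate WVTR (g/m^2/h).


Formula: WVTR = mass_loss / (area * time)
Step 1: Convert area: 73 cm^2 = 0.0073 m^2
Step 2: WVTR = 24.0 g / (0.0073 m^2 * 24 h)
Step 3: WVTR = 24.0 / 0.1752 = 137.0 g/m^2/h

137.0 g/m^2/h


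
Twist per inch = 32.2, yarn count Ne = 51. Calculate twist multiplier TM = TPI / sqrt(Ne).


Formula: TM = TPI / sqrt(Ne)
Step 1: sqrt(Ne) = sqrt(51) = 7.1414
Step 2: TM = 32.2 / 7.1414 = 4.51

4.51 TM


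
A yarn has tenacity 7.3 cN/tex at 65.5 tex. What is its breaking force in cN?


Formula: Breaking force = Tenacity * Linear density
F = 7.3 cN/tex * 65.5 tex
F = 478.15 cN

478.15 cN
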